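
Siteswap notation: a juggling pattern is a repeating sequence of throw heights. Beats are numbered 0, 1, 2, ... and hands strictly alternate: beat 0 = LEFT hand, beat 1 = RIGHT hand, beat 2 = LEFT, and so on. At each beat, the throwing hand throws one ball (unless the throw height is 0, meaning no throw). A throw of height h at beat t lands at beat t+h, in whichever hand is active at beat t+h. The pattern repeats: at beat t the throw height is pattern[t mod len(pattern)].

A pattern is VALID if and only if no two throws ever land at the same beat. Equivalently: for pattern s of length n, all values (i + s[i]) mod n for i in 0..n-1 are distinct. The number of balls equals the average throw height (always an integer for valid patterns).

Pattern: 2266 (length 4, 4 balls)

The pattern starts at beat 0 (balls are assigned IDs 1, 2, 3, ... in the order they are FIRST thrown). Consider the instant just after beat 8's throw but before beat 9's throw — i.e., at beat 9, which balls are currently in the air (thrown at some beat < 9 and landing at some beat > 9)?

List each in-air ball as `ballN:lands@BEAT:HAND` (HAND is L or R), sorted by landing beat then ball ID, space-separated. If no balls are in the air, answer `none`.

Beat 0 (L): throw ball1 h=2 -> lands@2:L; in-air after throw: [b1@2:L]
Beat 1 (R): throw ball2 h=2 -> lands@3:R; in-air after throw: [b1@2:L b2@3:R]
Beat 2 (L): throw ball1 h=6 -> lands@8:L; in-air after throw: [b2@3:R b1@8:L]
Beat 3 (R): throw ball2 h=6 -> lands@9:R; in-air after throw: [b1@8:L b2@9:R]
Beat 4 (L): throw ball3 h=2 -> lands@6:L; in-air after throw: [b3@6:L b1@8:L b2@9:R]
Beat 5 (R): throw ball4 h=2 -> lands@7:R; in-air after throw: [b3@6:L b4@7:R b1@8:L b2@9:R]
Beat 6 (L): throw ball3 h=6 -> lands@12:L; in-air after throw: [b4@7:R b1@8:L b2@9:R b3@12:L]
Beat 7 (R): throw ball4 h=6 -> lands@13:R; in-air after throw: [b1@8:L b2@9:R b3@12:L b4@13:R]
Beat 8 (L): throw ball1 h=2 -> lands@10:L; in-air after throw: [b2@9:R b1@10:L b3@12:L b4@13:R]
Beat 9 (R): throw ball2 h=2 -> lands@11:R; in-air after throw: [b1@10:L b2@11:R b3@12:L b4@13:R]

Answer: ball1:lands@10:L ball3:lands@12:L ball4:lands@13:R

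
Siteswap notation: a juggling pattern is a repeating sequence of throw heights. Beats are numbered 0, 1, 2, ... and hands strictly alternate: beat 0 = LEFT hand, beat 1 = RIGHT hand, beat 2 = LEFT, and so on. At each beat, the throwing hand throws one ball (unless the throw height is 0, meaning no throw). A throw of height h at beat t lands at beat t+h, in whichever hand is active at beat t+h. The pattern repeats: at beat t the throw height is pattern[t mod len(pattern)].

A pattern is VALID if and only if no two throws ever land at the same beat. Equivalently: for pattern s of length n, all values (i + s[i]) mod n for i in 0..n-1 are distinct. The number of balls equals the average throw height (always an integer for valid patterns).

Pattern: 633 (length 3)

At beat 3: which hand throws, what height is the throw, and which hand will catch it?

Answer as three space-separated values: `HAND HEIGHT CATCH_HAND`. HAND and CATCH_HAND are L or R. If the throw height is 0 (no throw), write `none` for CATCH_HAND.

Answer: R 6 R

Derivation:
Beat 3: 3 mod 2 = 1, so hand = R
Throw height = pattern[3 mod 3] = pattern[0] = 6
Lands at beat 3+6=9, 9 mod 2 = 1, so catch hand = R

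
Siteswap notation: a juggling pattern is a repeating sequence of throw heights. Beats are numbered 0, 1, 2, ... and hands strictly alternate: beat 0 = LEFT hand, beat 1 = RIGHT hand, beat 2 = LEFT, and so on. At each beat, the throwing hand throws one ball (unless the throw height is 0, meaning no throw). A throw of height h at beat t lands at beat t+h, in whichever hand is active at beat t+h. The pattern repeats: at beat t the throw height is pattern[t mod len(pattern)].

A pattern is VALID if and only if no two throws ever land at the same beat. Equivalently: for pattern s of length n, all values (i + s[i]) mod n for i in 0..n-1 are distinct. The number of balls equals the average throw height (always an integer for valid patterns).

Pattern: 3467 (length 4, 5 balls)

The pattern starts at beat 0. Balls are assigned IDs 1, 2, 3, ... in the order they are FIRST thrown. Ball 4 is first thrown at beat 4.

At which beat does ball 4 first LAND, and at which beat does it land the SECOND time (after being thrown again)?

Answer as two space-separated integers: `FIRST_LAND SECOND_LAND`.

Answer: 7 14

Derivation:
Beat 0 (L): throw ball1 h=3 -> lands@3:R; in-air after throw: [b1@3:R]
Beat 1 (R): throw ball2 h=4 -> lands@5:R; in-air after throw: [b1@3:R b2@5:R]
Beat 2 (L): throw ball3 h=6 -> lands@8:L; in-air after throw: [b1@3:R b2@5:R b3@8:L]
Beat 3 (R): throw ball1 h=7 -> lands@10:L; in-air after throw: [b2@5:R b3@8:L b1@10:L]
Beat 4 (L): throw ball4 h=3 -> lands@7:R; in-air after throw: [b2@5:R b4@7:R b3@8:L b1@10:L]
Beat 5 (R): throw ball2 h=4 -> lands@9:R; in-air after throw: [b4@7:R b3@8:L b2@9:R b1@10:L]
Beat 6 (L): throw ball5 h=6 -> lands@12:L; in-air after throw: [b4@7:R b3@8:L b2@9:R b1@10:L b5@12:L]
Beat 7 (R): throw ball4 h=7 -> lands@14:L; in-air after throw: [b3@8:L b2@9:R b1@10:L b5@12:L b4@14:L]
Beat 8 (L): throw ball3 h=3 -> lands@11:R; in-air after throw: [b2@9:R b1@10:L b3@11:R b5@12:L b4@14:L]
Beat 9 (R): throw ball2 h=4 -> lands@13:R; in-air after throw: [b1@10:L b3@11:R b5@12:L b2@13:R b4@14:L]
Beat 10 (L): throw ball1 h=6 -> lands@16:L; in-air after throw: [b3@11:R b5@12:L b2@13:R b4@14:L b1@16:L]
Beat 11 (R): throw ball3 h=7 -> lands@18:L; in-air after throw: [b5@12:L b2@13:R b4@14:L b1@16:L b3@18:L]
Beat 12 (L): throw ball5 h=3 -> lands@15:R; in-air after throw: [b2@13:R b4@14:L b5@15:R b1@16:L b3@18:L]
Beat 13 (R): throw ball2 h=4 -> lands@17:R; in-air after throw: [b4@14:L b5@15:R b1@16:L b2@17:R b3@18:L]
Ball 4: thrown@4 h=3 -> first land @7; rethrown@7 h=7 -> second land @14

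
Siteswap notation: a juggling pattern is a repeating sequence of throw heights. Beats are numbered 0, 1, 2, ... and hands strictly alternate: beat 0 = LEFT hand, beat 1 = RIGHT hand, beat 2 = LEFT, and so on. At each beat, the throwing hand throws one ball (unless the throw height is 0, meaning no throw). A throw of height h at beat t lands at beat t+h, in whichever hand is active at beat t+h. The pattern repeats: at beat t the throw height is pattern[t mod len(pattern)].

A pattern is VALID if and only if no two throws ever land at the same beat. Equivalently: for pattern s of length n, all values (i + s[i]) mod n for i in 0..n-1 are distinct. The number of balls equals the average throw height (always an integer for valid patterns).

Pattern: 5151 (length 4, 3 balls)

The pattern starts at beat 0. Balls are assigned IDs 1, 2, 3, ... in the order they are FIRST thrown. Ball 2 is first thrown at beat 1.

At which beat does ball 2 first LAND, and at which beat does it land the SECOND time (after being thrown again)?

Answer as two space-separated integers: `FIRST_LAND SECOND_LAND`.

Beat 0 (L): throw ball1 h=5 -> lands@5:R; in-air after throw: [b1@5:R]
Beat 1 (R): throw ball2 h=1 -> lands@2:L; in-air after throw: [b2@2:L b1@5:R]
Beat 2 (L): throw ball2 h=5 -> lands@7:R; in-air after throw: [b1@5:R b2@7:R]
Beat 3 (R): throw ball3 h=1 -> lands@4:L; in-air after throw: [b3@4:L b1@5:R b2@7:R]
Beat 4 (L): throw ball3 h=5 -> lands@9:R; in-air after throw: [b1@5:R b2@7:R b3@9:R]
Beat 5 (R): throw ball1 h=1 -> lands@6:L; in-air after throw: [b1@6:L b2@7:R b3@9:R]
Beat 6 (L): throw ball1 h=5 -> lands@11:R; in-air after throw: [b2@7:R b3@9:R b1@11:R]
Beat 7 (R): throw ball2 h=1 -> lands@8:L; in-air after throw: [b2@8:L b3@9:R b1@11:R]
Ball 2: thrown@1 h=1 -> first land @2; rethrown@2 h=5 -> second land @7

Answer: 2 7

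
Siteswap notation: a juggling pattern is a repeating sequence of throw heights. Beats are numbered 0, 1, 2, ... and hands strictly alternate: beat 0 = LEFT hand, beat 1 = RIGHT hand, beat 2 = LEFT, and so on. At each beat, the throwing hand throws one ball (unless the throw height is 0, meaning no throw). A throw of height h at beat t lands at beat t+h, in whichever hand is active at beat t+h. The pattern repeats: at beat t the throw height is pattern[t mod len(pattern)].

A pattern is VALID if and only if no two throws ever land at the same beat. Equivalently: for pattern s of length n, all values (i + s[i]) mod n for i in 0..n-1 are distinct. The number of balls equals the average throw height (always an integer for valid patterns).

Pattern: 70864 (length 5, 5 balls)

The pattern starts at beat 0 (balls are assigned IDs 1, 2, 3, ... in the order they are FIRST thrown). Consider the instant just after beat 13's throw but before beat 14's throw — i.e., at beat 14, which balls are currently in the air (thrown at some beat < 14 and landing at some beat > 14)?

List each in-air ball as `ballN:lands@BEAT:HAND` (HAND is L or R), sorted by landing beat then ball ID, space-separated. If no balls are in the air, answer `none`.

Beat 0 (L): throw ball1 h=7 -> lands@7:R; in-air after throw: [b1@7:R]
Beat 2 (L): throw ball2 h=8 -> lands@10:L; in-air after throw: [b1@7:R b2@10:L]
Beat 3 (R): throw ball3 h=6 -> lands@9:R; in-air after throw: [b1@7:R b3@9:R b2@10:L]
Beat 4 (L): throw ball4 h=4 -> lands@8:L; in-air after throw: [b1@7:R b4@8:L b3@9:R b2@10:L]
Beat 5 (R): throw ball5 h=7 -> lands@12:L; in-air after throw: [b1@7:R b4@8:L b3@9:R b2@10:L b5@12:L]
Beat 7 (R): throw ball1 h=8 -> lands@15:R; in-air after throw: [b4@8:L b3@9:R b2@10:L b5@12:L b1@15:R]
Beat 8 (L): throw ball4 h=6 -> lands@14:L; in-air after throw: [b3@9:R b2@10:L b5@12:L b4@14:L b1@15:R]
Beat 9 (R): throw ball3 h=4 -> lands@13:R; in-air after throw: [b2@10:L b5@12:L b3@13:R b4@14:L b1@15:R]
Beat 10 (L): throw ball2 h=7 -> lands@17:R; in-air after throw: [b5@12:L b3@13:R b4@14:L b1@15:R b2@17:R]
Beat 12 (L): throw ball5 h=8 -> lands@20:L; in-air after throw: [b3@13:R b4@14:L b1@15:R b2@17:R b5@20:L]
Beat 13 (R): throw ball3 h=6 -> lands@19:R; in-air after throw: [b4@14:L b1@15:R b2@17:R b3@19:R b5@20:L]
Beat 14 (L): throw ball4 h=4 -> lands@18:L; in-air after throw: [b1@15:R b2@17:R b4@18:L b3@19:R b5@20:L]

Answer: ball1:lands@15:R ball2:lands@17:R ball3:lands@19:R ball5:lands@20:L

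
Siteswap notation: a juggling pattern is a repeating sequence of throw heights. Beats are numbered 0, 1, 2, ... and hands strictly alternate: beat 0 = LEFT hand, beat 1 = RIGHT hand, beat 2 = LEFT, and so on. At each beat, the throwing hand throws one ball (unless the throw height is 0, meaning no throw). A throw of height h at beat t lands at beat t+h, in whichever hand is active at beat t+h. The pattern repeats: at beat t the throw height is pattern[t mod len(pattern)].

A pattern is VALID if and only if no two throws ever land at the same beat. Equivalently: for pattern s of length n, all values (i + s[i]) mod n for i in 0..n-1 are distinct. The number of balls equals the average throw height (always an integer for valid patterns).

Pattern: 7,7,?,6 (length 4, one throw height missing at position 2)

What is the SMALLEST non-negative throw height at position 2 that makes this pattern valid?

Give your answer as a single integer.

i=0: (0 + 7) mod 4 = 3
i=1: (1 + 7) mod 4 = 0
i=2: s[i]=? (unknown)
i=3: (3 + 6) mod 4 = 1
Known residues: [0, 1, 3]; need a permutation of 0..3, so missing residue r = 2
Need (2 + s) mod 4 = 2; smallest s = (2 - 2) mod 4 = 0

Answer: 0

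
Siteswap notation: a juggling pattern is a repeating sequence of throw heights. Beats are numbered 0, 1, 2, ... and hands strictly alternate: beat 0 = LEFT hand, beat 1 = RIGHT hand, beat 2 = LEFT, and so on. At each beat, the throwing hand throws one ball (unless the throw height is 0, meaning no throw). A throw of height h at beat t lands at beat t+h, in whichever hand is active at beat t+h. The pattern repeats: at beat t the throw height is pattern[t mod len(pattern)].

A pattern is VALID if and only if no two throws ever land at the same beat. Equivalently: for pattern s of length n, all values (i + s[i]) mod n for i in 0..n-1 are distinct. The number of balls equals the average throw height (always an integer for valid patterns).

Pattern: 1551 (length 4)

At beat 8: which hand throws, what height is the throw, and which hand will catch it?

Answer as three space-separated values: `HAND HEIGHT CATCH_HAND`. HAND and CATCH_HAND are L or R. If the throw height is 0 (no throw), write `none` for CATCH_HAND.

Beat 8: 8 mod 2 = 0, so hand = L
Throw height = pattern[8 mod 4] = pattern[0] = 1
Lands at beat 8+1=9, 9 mod 2 = 1, so catch hand = R

Answer: L 1 R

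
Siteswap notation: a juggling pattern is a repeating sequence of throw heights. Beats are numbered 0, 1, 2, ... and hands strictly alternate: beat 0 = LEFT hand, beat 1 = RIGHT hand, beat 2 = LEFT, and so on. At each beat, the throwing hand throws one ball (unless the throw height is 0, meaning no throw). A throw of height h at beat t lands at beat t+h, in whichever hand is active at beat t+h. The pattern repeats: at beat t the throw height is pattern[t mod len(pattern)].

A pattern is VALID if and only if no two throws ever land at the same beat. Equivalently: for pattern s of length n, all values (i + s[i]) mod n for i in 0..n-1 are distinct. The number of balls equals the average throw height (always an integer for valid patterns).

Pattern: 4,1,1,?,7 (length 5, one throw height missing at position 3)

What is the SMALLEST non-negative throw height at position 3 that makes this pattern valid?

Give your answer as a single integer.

i=0: (0 + 4) mod 5 = 4
i=1: (1 + 1) mod 5 = 2
i=2: (2 + 1) mod 5 = 3
i=3: s[i]=? (unknown)
i=4: (4 + 7) mod 5 = 1
Known residues: [1, 2, 3, 4]; need a permutation of 0..4, so missing residue r = 0
Need (3 + s) mod 5 = 0; smallest s = (0 - 3) mod 5 = 2

Answer: 2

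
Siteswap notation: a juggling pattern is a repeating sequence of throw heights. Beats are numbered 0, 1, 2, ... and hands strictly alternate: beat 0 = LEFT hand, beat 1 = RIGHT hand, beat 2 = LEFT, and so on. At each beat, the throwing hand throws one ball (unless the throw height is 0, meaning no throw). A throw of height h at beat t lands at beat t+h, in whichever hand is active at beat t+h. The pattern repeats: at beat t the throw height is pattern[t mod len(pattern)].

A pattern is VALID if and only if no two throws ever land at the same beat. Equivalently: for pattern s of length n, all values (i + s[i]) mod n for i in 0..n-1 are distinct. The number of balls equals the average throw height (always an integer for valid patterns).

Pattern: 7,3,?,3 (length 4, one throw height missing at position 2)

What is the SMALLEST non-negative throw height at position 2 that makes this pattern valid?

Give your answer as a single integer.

Answer: 3

Derivation:
i=0: (0 + 7) mod 4 = 3
i=1: (1 + 3) mod 4 = 0
i=2: s[i]=? (unknown)
i=3: (3 + 3) mod 4 = 2
Known residues: [0, 2, 3]; need a permutation of 0..3, so missing residue r = 1
Need (2 + s) mod 4 = 1; smallest s = (1 - 2) mod 4 = 3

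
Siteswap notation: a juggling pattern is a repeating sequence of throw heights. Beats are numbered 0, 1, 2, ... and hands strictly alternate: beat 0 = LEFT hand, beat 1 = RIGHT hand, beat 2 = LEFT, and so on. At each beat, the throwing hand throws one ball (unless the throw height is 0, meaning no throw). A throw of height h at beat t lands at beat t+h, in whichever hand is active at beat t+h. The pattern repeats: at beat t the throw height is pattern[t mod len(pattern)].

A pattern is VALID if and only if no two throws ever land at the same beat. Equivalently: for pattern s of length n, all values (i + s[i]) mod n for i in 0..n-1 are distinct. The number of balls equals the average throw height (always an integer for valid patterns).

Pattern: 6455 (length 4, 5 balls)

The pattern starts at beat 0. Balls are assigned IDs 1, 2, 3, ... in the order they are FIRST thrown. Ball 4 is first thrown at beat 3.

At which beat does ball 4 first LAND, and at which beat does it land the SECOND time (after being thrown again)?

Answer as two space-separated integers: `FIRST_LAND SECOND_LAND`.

Beat 0 (L): throw ball1 h=6 -> lands@6:L; in-air after throw: [b1@6:L]
Beat 1 (R): throw ball2 h=4 -> lands@5:R; in-air after throw: [b2@5:R b1@6:L]
Beat 2 (L): throw ball3 h=5 -> lands@7:R; in-air after throw: [b2@5:R b1@6:L b3@7:R]
Beat 3 (R): throw ball4 h=5 -> lands@8:L; in-air after throw: [b2@5:R b1@6:L b3@7:R b4@8:L]
Beat 4 (L): throw ball5 h=6 -> lands@10:L; in-air after throw: [b2@5:R b1@6:L b3@7:R b4@8:L b5@10:L]
Beat 5 (R): throw ball2 h=4 -> lands@9:R; in-air after throw: [b1@6:L b3@7:R b4@8:L b2@9:R b5@10:L]
Beat 6 (L): throw ball1 h=5 -> lands@11:R; in-air after throw: [b3@7:R b4@8:L b2@9:R b5@10:L b1@11:R]
Beat 7 (R): throw ball3 h=5 -> lands@12:L; in-air after throw: [b4@8:L b2@9:R b5@10:L b1@11:R b3@12:L]
Beat 8 (L): throw ball4 h=6 -> lands@14:L; in-air after throw: [b2@9:R b5@10:L b1@11:R b3@12:L b4@14:L]
Beat 9 (R): throw ball2 h=4 -> lands@13:R; in-air after throw: [b5@10:L b1@11:R b3@12:L b2@13:R b4@14:L]
Beat 10 (L): throw ball5 h=5 -> lands@15:R; in-air after throw: [b1@11:R b3@12:L b2@13:R b4@14:L b5@15:R]
Beat 11 (R): throw ball1 h=5 -> lands@16:L; in-air after throw: [b3@12:L b2@13:R b4@14:L b5@15:R b1@16:L]
Beat 12 (L): throw ball3 h=6 -> lands@18:L; in-air after throw: [b2@13:R b4@14:L b5@15:R b1@16:L b3@18:L]
Beat 13 (R): throw ball2 h=4 -> lands@17:R; in-air after throw: [b4@14:L b5@15:R b1@16:L b2@17:R b3@18:L]
Beat 14 (L): throw ball4 h=5 -> lands@19:R; in-air after throw: [b5@15:R b1@16:L b2@17:R b3@18:L b4@19:R]
Ball 4: thrown@3 h=5 -> first land @8; rethrown@8 h=6 -> second land @14

Answer: 8 14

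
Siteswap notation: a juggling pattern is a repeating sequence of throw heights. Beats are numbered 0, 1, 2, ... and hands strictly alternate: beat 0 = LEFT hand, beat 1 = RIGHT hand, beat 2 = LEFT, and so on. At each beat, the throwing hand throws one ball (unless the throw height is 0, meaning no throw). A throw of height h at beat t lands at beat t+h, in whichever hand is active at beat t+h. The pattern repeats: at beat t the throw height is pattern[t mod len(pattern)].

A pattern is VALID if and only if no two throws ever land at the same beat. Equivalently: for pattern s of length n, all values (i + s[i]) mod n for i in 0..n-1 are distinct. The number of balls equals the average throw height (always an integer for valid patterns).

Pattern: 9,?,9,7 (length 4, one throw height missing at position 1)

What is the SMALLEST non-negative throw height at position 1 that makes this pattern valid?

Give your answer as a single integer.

i=0: (0 + 9) mod 4 = 1
i=1: s[i]=? (unknown)
i=2: (2 + 9) mod 4 = 3
i=3: (3 + 7) mod 4 = 2
Known residues: [1, 2, 3]; need a permutation of 0..3, so missing residue r = 0
Need (1 + s) mod 4 = 0; smallest s = (0 - 1) mod 4 = 3

Answer: 3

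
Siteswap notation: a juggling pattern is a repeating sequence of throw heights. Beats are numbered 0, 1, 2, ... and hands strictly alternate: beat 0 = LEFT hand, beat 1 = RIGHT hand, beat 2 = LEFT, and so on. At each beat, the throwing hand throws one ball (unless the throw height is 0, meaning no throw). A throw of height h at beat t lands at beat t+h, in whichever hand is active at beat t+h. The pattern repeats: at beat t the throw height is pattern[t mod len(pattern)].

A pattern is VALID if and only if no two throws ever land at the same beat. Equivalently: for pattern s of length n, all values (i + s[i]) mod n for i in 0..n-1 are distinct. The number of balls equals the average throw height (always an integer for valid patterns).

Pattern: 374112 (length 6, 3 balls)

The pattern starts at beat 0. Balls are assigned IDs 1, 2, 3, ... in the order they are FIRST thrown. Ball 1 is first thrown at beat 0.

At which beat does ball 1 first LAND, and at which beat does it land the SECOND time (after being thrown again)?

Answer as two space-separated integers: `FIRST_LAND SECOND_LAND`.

Beat 0 (L): throw ball1 h=3 -> lands@3:R; in-air after throw: [b1@3:R]
Beat 1 (R): throw ball2 h=7 -> lands@8:L; in-air after throw: [b1@3:R b2@8:L]
Beat 2 (L): throw ball3 h=4 -> lands@6:L; in-air after throw: [b1@3:R b3@6:L b2@8:L]
Beat 3 (R): throw ball1 h=1 -> lands@4:L; in-air after throw: [b1@4:L b3@6:L b2@8:L]
Beat 4 (L): throw ball1 h=1 -> lands@5:R; in-air after throw: [b1@5:R b3@6:L b2@8:L]
Ball 1: thrown@0 h=3 -> first land @3; rethrown@3 h=1 -> second land @4

Answer: 3 4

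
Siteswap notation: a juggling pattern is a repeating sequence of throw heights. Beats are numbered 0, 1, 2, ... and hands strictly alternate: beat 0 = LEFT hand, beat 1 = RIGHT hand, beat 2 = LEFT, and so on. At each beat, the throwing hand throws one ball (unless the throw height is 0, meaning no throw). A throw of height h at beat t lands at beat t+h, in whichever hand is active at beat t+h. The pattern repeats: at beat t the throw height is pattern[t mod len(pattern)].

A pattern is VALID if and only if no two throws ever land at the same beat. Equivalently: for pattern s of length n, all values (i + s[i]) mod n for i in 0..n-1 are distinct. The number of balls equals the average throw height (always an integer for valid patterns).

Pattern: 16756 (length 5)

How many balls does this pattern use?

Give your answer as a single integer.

Answer: 5

Derivation:
Pattern = [1, 6, 7, 5, 6], length n = 5
  position 0: throw height = 1, running sum = 1
  position 1: throw height = 6, running sum = 7
  position 2: throw height = 7, running sum = 14
  position 3: throw height = 5, running sum = 19
  position 4: throw height = 6, running sum = 25
Total sum = 25; balls = sum / n = 25 / 5 = 5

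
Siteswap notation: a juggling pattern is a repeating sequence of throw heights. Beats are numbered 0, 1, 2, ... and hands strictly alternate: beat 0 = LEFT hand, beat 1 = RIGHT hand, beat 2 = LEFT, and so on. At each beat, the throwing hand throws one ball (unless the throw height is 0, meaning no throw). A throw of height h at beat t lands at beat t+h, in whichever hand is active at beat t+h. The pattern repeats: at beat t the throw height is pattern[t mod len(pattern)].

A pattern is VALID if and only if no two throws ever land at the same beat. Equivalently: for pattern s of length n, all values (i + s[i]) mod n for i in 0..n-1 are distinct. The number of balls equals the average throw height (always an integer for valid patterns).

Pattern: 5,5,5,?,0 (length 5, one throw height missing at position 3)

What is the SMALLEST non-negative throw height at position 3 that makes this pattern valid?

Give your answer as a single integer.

i=0: (0 + 5) mod 5 = 0
i=1: (1 + 5) mod 5 = 1
i=2: (2 + 5) mod 5 = 2
i=3: s[i]=? (unknown)
i=4: (4 + 0) mod 5 = 4
Known residues: [0, 1, 2, 4]; need a permutation of 0..4, so missing residue r = 3
Need (3 + s) mod 5 = 3; smallest s = (3 - 3) mod 5 = 0

Answer: 0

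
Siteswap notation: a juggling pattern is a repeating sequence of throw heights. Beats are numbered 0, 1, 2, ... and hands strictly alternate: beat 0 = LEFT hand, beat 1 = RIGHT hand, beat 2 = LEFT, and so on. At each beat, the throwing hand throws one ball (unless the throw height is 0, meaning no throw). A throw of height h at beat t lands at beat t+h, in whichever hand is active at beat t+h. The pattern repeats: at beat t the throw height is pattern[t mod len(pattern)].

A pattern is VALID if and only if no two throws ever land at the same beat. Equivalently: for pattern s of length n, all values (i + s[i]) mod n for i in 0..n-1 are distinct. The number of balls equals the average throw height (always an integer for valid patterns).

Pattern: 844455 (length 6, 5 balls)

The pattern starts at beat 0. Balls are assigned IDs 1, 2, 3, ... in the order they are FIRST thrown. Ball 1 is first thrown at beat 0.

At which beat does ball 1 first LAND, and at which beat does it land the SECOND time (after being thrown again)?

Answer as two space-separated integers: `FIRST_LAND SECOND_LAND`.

Answer: 8 12

Derivation:
Beat 0 (L): throw ball1 h=8 -> lands@8:L; in-air after throw: [b1@8:L]
Beat 1 (R): throw ball2 h=4 -> lands@5:R; in-air after throw: [b2@5:R b1@8:L]
Beat 2 (L): throw ball3 h=4 -> lands@6:L; in-air after throw: [b2@5:R b3@6:L b1@8:L]
Beat 3 (R): throw ball4 h=4 -> lands@7:R; in-air after throw: [b2@5:R b3@6:L b4@7:R b1@8:L]
Beat 4 (L): throw ball5 h=5 -> lands@9:R; in-air after throw: [b2@5:R b3@6:L b4@7:R b1@8:L b5@9:R]
Beat 5 (R): throw ball2 h=5 -> lands@10:L; in-air after throw: [b3@6:L b4@7:R b1@8:L b5@9:R b2@10:L]
Beat 6 (L): throw ball3 h=8 -> lands@14:L; in-air after throw: [b4@7:R b1@8:L b5@9:R b2@10:L b3@14:L]
Beat 7 (R): throw ball4 h=4 -> lands@11:R; in-air after throw: [b1@8:L b5@9:R b2@10:L b4@11:R b3@14:L]
Beat 8 (L): throw ball1 h=4 -> lands@12:L; in-air after throw: [b5@9:R b2@10:L b4@11:R b1@12:L b3@14:L]
Beat 9 (R): throw ball5 h=4 -> lands@13:R; in-air after throw: [b2@10:L b4@11:R b1@12:L b5@13:R b3@14:L]
Beat 10 (L): throw ball2 h=5 -> lands@15:R; in-air after throw: [b4@11:R b1@12:L b5@13:R b3@14:L b2@15:R]
Beat 11 (R): throw ball4 h=5 -> lands@16:L; in-air after throw: [b1@12:L b5@13:R b3@14:L b2@15:R b4@16:L]
Beat 12 (L): throw ball1 h=8 -> lands@20:L; in-air after throw: [b5@13:R b3@14:L b2@15:R b4@16:L b1@20:L]
Ball 1: thrown@0 h=8 -> first land @8; rethrown@8 h=4 -> second land @12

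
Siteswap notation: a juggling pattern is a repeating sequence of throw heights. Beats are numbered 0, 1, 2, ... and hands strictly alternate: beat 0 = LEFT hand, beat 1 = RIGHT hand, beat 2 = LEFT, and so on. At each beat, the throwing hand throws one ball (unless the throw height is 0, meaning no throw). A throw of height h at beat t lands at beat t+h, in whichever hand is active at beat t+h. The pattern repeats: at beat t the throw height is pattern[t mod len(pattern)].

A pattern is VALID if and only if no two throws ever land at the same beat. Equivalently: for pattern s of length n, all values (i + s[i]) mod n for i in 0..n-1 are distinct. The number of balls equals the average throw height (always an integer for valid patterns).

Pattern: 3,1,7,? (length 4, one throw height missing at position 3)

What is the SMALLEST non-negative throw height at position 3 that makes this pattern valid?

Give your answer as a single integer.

i=0: (0 + 3) mod 4 = 3
i=1: (1 + 1) mod 4 = 2
i=2: (2 + 7) mod 4 = 1
i=3: s[i]=? (unknown)
Known residues: [1, 2, 3]; need a permutation of 0..3, so missing residue r = 0
Need (3 + s) mod 4 = 0; smallest s = (0 - 3) mod 4 = 1

Answer: 1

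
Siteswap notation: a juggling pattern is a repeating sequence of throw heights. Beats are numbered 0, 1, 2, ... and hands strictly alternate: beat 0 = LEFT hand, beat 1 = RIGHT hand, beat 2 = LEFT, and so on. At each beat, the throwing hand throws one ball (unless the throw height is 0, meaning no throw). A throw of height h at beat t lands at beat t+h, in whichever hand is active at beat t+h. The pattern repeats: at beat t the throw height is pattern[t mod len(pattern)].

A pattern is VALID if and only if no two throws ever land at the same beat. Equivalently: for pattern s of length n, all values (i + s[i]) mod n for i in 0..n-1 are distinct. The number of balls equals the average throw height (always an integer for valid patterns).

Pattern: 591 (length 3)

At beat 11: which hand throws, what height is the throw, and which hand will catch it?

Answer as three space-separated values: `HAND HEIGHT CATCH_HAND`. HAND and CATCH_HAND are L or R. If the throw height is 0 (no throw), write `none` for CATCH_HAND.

Answer: R 1 L

Derivation:
Beat 11: 11 mod 2 = 1, so hand = R
Throw height = pattern[11 mod 3] = pattern[2] = 1
Lands at beat 11+1=12, 12 mod 2 = 0, so catch hand = L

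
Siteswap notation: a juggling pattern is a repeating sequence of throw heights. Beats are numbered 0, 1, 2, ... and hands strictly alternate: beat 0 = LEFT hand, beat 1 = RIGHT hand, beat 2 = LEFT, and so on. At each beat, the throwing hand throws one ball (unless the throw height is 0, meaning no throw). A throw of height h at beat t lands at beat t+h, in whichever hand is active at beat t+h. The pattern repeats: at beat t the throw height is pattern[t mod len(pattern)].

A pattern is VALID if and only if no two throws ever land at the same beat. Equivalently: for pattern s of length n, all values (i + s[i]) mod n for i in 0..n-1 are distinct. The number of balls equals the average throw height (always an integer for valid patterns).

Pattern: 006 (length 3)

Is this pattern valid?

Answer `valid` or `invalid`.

Answer: valid

Derivation:
i=0: (i + s[i]) mod n = (0 + 0) mod 3 = 0
i=1: (i + s[i]) mod n = (1 + 0) mod 3 = 1
i=2: (i + s[i]) mod n = (2 + 6) mod 3 = 2
Residues: [0, 1, 2], distinct: True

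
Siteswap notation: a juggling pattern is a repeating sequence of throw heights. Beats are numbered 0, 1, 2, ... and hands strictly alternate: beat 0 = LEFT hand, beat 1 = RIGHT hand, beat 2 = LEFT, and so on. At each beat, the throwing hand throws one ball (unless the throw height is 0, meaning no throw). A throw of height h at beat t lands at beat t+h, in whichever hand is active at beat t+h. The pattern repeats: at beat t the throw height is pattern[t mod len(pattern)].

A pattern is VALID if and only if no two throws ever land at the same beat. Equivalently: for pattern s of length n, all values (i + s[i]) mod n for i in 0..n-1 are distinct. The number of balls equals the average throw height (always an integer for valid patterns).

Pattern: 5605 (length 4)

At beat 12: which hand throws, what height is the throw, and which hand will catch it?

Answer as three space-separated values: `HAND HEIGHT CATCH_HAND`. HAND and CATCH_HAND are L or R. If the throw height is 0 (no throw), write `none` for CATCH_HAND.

Answer: L 5 R

Derivation:
Beat 12: 12 mod 2 = 0, so hand = L
Throw height = pattern[12 mod 4] = pattern[0] = 5
Lands at beat 12+5=17, 17 mod 2 = 1, so catch hand = R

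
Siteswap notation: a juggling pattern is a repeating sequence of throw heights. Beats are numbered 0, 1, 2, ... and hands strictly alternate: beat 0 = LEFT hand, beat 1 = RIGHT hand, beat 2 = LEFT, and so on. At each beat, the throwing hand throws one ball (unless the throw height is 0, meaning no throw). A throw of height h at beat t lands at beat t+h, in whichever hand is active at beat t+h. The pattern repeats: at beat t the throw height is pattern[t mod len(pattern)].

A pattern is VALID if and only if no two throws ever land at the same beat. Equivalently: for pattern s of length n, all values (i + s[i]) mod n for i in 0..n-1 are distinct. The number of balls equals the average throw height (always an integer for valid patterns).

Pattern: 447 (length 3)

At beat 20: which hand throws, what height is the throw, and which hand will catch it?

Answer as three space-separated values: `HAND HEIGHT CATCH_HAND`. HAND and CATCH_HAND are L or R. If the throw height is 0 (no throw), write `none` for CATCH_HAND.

Answer: L 7 R

Derivation:
Beat 20: 20 mod 2 = 0, so hand = L
Throw height = pattern[20 mod 3] = pattern[2] = 7
Lands at beat 20+7=27, 27 mod 2 = 1, so catch hand = R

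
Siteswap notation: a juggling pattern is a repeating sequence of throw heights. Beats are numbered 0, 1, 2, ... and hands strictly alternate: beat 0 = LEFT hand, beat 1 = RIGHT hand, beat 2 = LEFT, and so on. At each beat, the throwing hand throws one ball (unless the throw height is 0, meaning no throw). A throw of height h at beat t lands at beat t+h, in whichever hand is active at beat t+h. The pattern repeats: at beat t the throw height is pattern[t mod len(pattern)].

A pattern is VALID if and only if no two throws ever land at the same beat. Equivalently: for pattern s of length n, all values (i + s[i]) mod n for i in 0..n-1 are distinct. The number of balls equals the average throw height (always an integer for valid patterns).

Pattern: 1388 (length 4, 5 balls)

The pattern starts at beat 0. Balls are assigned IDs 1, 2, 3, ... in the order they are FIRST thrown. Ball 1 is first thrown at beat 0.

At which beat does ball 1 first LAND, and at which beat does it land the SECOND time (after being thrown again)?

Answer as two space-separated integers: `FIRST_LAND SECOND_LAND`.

Answer: 1 4

Derivation:
Beat 0 (L): throw ball1 h=1 -> lands@1:R; in-air after throw: [b1@1:R]
Beat 1 (R): throw ball1 h=3 -> lands@4:L; in-air after throw: [b1@4:L]
Beat 2 (L): throw ball2 h=8 -> lands@10:L; in-air after throw: [b1@4:L b2@10:L]
Beat 3 (R): throw ball3 h=8 -> lands@11:R; in-air after throw: [b1@4:L b2@10:L b3@11:R]
Beat 4 (L): throw ball1 h=1 -> lands@5:R; in-air after throw: [b1@5:R b2@10:L b3@11:R]
Ball 1: thrown@0 h=1 -> first land @1; rethrown@1 h=3 -> second land @4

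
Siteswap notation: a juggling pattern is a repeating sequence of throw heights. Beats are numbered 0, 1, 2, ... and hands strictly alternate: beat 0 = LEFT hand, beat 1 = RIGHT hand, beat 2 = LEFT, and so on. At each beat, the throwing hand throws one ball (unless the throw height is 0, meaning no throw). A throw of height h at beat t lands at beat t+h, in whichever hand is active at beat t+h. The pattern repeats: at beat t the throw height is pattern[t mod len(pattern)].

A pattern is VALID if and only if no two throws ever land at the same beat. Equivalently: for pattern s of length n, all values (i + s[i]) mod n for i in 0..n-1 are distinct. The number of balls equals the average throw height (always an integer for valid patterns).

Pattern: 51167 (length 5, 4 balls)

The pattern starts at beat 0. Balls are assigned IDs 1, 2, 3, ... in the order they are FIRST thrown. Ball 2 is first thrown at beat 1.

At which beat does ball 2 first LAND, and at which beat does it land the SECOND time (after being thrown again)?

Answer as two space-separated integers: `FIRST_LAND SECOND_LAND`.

Beat 0 (L): throw ball1 h=5 -> lands@5:R; in-air after throw: [b1@5:R]
Beat 1 (R): throw ball2 h=1 -> lands@2:L; in-air after throw: [b2@2:L b1@5:R]
Beat 2 (L): throw ball2 h=1 -> lands@3:R; in-air after throw: [b2@3:R b1@5:R]
Beat 3 (R): throw ball2 h=6 -> lands@9:R; in-air after throw: [b1@5:R b2@9:R]
Ball 2: thrown@1 h=1 -> first land @2; rethrown@2 h=1 -> second land @3

Answer: 2 3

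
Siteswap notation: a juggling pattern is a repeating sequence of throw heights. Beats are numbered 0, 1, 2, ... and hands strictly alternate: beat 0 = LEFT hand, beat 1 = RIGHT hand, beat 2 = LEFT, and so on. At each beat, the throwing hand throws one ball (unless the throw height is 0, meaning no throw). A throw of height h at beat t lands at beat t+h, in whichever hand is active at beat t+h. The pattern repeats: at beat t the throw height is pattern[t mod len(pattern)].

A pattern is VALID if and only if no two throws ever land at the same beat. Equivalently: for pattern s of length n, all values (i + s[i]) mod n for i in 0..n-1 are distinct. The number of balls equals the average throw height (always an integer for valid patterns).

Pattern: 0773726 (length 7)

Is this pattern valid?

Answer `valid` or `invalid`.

i=0: (i + s[i]) mod n = (0 + 0) mod 7 = 0
i=1: (i + s[i]) mod n = (1 + 7) mod 7 = 1
i=2: (i + s[i]) mod n = (2 + 7) mod 7 = 2
i=3: (i + s[i]) mod n = (3 + 3) mod 7 = 6
i=4: (i + s[i]) mod n = (4 + 7) mod 7 = 4
i=5: (i + s[i]) mod n = (5 + 2) mod 7 = 0
i=6: (i + s[i]) mod n = (6 + 6) mod 7 = 5
Residues: [0, 1, 2, 6, 4, 0, 5], distinct: False

Answer: invalid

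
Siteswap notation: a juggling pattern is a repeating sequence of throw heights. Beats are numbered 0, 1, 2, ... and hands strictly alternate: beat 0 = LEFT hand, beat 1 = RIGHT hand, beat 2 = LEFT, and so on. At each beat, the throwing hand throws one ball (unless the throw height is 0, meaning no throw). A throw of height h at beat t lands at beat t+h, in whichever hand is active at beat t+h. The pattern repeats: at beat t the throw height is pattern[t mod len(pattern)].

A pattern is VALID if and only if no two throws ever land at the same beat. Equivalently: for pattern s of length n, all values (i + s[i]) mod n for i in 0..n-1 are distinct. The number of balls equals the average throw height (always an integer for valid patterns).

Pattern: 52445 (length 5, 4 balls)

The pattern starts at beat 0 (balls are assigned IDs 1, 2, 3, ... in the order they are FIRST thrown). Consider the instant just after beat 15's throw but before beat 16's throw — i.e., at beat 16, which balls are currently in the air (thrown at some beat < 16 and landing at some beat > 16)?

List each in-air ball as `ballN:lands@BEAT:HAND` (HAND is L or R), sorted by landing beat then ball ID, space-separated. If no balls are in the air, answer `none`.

Beat 0 (L): throw ball1 h=5 -> lands@5:R; in-air after throw: [b1@5:R]
Beat 1 (R): throw ball2 h=2 -> lands@3:R; in-air after throw: [b2@3:R b1@5:R]
Beat 2 (L): throw ball3 h=4 -> lands@6:L; in-air after throw: [b2@3:R b1@5:R b3@6:L]
Beat 3 (R): throw ball2 h=4 -> lands@7:R; in-air after throw: [b1@5:R b3@6:L b2@7:R]
Beat 4 (L): throw ball4 h=5 -> lands@9:R; in-air after throw: [b1@5:R b3@6:L b2@7:R b4@9:R]
Beat 5 (R): throw ball1 h=5 -> lands@10:L; in-air after throw: [b3@6:L b2@7:R b4@9:R b1@10:L]
Beat 6 (L): throw ball3 h=2 -> lands@8:L; in-air after throw: [b2@7:R b3@8:L b4@9:R b1@10:L]
Beat 7 (R): throw ball2 h=4 -> lands@11:R; in-air after throw: [b3@8:L b4@9:R b1@10:L b2@11:R]
Beat 8 (L): throw ball3 h=4 -> lands@12:L; in-air after throw: [b4@9:R b1@10:L b2@11:R b3@12:L]
Beat 9 (R): throw ball4 h=5 -> lands@14:L; in-air after throw: [b1@10:L b2@11:R b3@12:L b4@14:L]
Beat 10 (L): throw ball1 h=5 -> lands@15:R; in-air after throw: [b2@11:R b3@12:L b4@14:L b1@15:R]
Beat 11 (R): throw ball2 h=2 -> lands@13:R; in-air after throw: [b3@12:L b2@13:R b4@14:L b1@15:R]
Beat 12 (L): throw ball3 h=4 -> lands@16:L; in-air after throw: [b2@13:R b4@14:L b1@15:R b3@16:L]
Beat 13 (R): throw ball2 h=4 -> lands@17:R; in-air after throw: [b4@14:L b1@15:R b3@16:L b2@17:R]
Beat 14 (L): throw ball4 h=5 -> lands@19:R; in-air after throw: [b1@15:R b3@16:L b2@17:R b4@19:R]
Beat 15 (R): throw ball1 h=5 -> lands@20:L; in-air after throw: [b3@16:L b2@17:R b4@19:R b1@20:L]
Beat 16 (L): throw ball3 h=2 -> lands@18:L; in-air after throw: [b2@17:R b3@18:L b4@19:R b1@20:L]

Answer: ball2:lands@17:R ball4:lands@19:R ball1:lands@20:L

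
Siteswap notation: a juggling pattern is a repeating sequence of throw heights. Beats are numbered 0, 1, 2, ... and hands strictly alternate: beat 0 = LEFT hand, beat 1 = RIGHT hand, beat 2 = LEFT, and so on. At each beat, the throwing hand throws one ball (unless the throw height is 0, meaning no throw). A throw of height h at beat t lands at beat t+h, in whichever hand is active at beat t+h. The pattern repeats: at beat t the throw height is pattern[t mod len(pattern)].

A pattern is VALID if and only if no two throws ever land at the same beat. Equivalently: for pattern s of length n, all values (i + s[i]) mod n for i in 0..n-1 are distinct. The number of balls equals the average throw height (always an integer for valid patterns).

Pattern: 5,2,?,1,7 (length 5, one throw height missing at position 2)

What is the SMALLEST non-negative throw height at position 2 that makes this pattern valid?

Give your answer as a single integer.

i=0: (0 + 5) mod 5 = 0
i=1: (1 + 2) mod 5 = 3
i=2: s[i]=? (unknown)
i=3: (3 + 1) mod 5 = 4
i=4: (4 + 7) mod 5 = 1
Known residues: [0, 1, 3, 4]; need a permutation of 0..4, so missing residue r = 2
Need (2 + s) mod 5 = 2; smallest s = (2 - 2) mod 5 = 0

Answer: 0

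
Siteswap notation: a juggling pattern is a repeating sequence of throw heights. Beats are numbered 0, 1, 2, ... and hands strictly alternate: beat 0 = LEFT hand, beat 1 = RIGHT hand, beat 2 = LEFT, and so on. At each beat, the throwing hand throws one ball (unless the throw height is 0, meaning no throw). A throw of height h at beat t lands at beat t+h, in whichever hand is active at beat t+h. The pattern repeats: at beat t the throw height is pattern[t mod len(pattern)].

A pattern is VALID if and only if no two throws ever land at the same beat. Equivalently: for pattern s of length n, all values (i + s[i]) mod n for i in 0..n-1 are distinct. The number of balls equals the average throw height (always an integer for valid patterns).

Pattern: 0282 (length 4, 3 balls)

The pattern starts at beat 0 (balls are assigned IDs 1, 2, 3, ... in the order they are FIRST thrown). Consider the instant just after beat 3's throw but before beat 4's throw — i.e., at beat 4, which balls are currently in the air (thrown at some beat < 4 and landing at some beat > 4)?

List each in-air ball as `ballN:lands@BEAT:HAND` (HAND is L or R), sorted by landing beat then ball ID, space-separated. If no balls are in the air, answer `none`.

Answer: ball1:lands@5:R ball2:lands@10:L

Derivation:
Beat 1 (R): throw ball1 h=2 -> lands@3:R; in-air after throw: [b1@3:R]
Beat 2 (L): throw ball2 h=8 -> lands@10:L; in-air after throw: [b1@3:R b2@10:L]
Beat 3 (R): throw ball1 h=2 -> lands@5:R; in-air after throw: [b1@5:R b2@10:L]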